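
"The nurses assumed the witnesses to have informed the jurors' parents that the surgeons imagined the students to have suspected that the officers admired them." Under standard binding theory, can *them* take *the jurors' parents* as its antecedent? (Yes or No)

Yes

*them* is a pronoun; Principle B requires it to be free in its binding domain — the clause headed by 'admired'.
— the jurors' parents: object of the clause headed by 'informed'; c-commands the pronoun but lies outside its binding domain — allowed.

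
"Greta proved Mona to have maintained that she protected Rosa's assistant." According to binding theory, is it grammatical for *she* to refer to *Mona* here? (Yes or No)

*Mona* is an R-expression; Principle C requires it to be free (not bound by any c-commanding expression).
— she: subject of the clause headed by 'protected'; the pronoun does not c-command the R-expression — coreference allowed.

Yes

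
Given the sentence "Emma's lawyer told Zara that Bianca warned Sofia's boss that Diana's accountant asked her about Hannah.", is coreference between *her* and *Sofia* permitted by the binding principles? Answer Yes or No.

Yes

*her* is a pronoun; Principle B requires it to be free in its binding domain — the clause headed by 'asked'.
— Sofia: possessor inside the object DP of the clause headed by 'warned'; does not c-command the pronoun — Principle B does not apply; allowed.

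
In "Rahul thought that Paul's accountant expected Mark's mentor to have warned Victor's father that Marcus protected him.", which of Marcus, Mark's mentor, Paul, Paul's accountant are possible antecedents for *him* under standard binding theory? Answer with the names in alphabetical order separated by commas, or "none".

Mark's mentor, Paul, Paul's accountant

*him* is a pronoun; Principle B requires it to be free in its binding domain — the clause headed by 'protected'.
— Marcus: subject of the clause headed by 'protected'; c-commands the pronoun within its binding domain — blocked (Principle B).
— Mark's mentor: subject of the clause headed by 'warned'; c-commands the pronoun but lies outside its binding domain — allowed.
— Paul: possessor inside the subject DP of the clause headed by 'expected'; does not c-command the pronoun — Principle B does not apply; allowed.
— Paul's accountant: subject of the clause headed by 'expected'; c-commands the pronoun but lies outside its binding domain — allowed.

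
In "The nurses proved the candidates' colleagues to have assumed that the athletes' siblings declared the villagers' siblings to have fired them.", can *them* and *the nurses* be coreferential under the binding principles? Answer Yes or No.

*the nurses* is an R-expression; Principle C requires it to be free (not bound by any c-commanding expression).
— them: object of the clause headed by 'fired'; the pronoun does not c-command the R-expression — coreference allowed.

Yes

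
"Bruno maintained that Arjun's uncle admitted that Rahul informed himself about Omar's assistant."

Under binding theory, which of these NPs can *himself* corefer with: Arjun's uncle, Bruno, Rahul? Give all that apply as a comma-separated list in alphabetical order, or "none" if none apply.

Rahul

*himself* is a reflexive; Principle A requires it to be bound within its binding domain — the clause headed by 'informed'.
— Arjun's uncle: subject of the clause headed by 'admitted'; c-commands the reflexive but lies outside its binding domain — cannot bind it (Principle A).
— Bruno: subject of the matrix clause; c-commands the reflexive but lies outside its binding domain — cannot bind it (Principle A).
— Rahul: subject of the clause headed by 'informed'; c-commands the reflexive within its binding domain — allowed (Principle A).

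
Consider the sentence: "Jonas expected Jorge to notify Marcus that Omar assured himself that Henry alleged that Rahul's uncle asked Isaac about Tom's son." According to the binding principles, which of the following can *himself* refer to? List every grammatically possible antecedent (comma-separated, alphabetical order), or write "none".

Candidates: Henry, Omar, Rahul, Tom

Omar

*himself* is a reflexive; Principle A requires it to be bound within its binding domain — the clause headed by 'assured'.
— Henry: subject of the clause headed by 'alleged'; does not c-command the reflexive — cannot bind it (Principle A).
— Omar: subject of the clause headed by 'assured'; c-commands the reflexive within its binding domain — allowed (Principle A).
— Rahul: possessor inside the subject DP of the clause headed by 'asked'; does not c-command the reflexive — cannot bind it (Principle A).
— Tom: possessor inside the second object DP of the clause headed by 'asked'; does not c-command the reflexive — cannot bind it (Principle A).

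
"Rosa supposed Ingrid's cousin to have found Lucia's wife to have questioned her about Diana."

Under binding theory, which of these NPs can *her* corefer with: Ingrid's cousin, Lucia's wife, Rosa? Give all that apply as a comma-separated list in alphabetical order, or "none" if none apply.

Ingrid's cousin, Rosa

*her* is a pronoun; Principle B requires it to be free in its binding domain — the clause headed by 'questioned'.
— Ingrid's cousin: subject of the clause headed by 'found'; c-commands the pronoun but lies outside its binding domain — allowed.
— Lucia's wife: subject of the clause headed by 'questioned'; c-commands the pronoun within its binding domain — blocked (Principle B).
— Rosa: subject of the matrix clause; c-commands the pronoun but lies outside its binding domain — allowed.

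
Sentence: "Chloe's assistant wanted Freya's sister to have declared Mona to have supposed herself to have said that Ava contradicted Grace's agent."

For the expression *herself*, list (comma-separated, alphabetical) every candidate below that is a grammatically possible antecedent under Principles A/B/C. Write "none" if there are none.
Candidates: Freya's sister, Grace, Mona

Mona

*herself* is a reflexive; Principle A requires it to be bound within its binding domain — the clause headed by 'supposed'.
— Freya's sister: subject of the clause headed by 'declared'; c-commands the reflexive but lies outside its binding domain — cannot bind it (Principle A).
— Grace: possessor inside the object DP of the clause headed by 'contradicted'; does not c-command the reflexive — cannot bind it (Principle A).
— Mona: subject of the clause headed by 'supposed'; c-commands the reflexive within its binding domain — allowed (Principle A).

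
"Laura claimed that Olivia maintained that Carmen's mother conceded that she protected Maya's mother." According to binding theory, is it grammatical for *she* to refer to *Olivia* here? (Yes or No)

*Olivia* is an R-expression; Principle C requires it to be free (not bound by any c-commanding expression).
— she: subject of the clause headed by 'protected'; the pronoun does not c-command the R-expression — coreference allowed.

Yes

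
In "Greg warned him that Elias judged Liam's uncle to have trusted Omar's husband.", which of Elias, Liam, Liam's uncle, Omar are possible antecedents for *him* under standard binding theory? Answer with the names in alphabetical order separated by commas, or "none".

*him* is a pronoun; Principle B requires it to be free in its binding domain — the matrix clause.
— Elias: subject of the clause headed by 'judged'; is c-commanded by the pronoun; coreference would bind this R-expression — blocked (Principle C).
— Liam: possessor inside the subject DP of the clause headed by 'trusted'; is c-commanded by the pronoun; coreference would bind this R-expression — blocked (Principle C).
— Liam's uncle: subject of the clause headed by 'trusted'; is c-commanded by the pronoun; coreference would bind this R-expression — blocked (Principle C).
— Omar: possessor inside the object DP of the clause headed by 'trusted'; is c-commanded by the pronoun; coreference would bind this R-expression — blocked (Principle C).

none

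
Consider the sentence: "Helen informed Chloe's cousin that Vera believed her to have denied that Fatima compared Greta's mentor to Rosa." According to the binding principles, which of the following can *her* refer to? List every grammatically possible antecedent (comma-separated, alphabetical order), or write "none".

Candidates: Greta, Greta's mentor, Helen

Helen

*her* is a pronoun; Principle B requires it to be free in its binding domain — the clause headed by 'believed'.
— Greta: possessor inside the object DP of the clause headed by 'compared'; is c-commanded by the pronoun; coreference would bind this R-expression — blocked (Principle C).
— Greta's mentor: object of the clause headed by 'compared'; is c-commanded by the pronoun; coreference would bind this R-expression — blocked (Principle C).
— Helen: subject of the matrix clause; c-commands the pronoun but lies outside its binding domain — allowed.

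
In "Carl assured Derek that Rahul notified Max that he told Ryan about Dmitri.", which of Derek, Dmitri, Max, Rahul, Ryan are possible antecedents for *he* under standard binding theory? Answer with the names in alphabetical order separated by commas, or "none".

Derek, Max, Rahul

*he* is a pronoun; Principle B requires it to be free in its binding domain — the clause headed by 'told'.
— Derek: object of the matrix clause; c-commands the pronoun but lies outside its binding domain — allowed.
— Dmitri: second object of the clause headed by 'told'; is c-commanded by the pronoun; coreference would bind this R-expression — blocked (Principle C).
— Max: object of the clause headed by 'notified'; c-commands the pronoun but lies outside its binding domain — allowed.
— Rahul: subject of the clause headed by 'notified'; c-commands the pronoun but lies outside its binding domain — allowed.
— Ryan: object of the clause headed by 'told'; is c-commanded by the pronoun; coreference would bind this R-expression — blocked (Principle C).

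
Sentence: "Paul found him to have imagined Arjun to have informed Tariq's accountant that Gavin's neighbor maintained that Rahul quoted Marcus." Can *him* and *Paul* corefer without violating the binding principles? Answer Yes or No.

No

*Paul* is an R-expression; Principle C requires it to be free (not bound by any c-commanding expression).
— him: subject of the clause headed by 'imagined'; the R-expression locally c-commands the pronoun — coreference blocked (Principle B on the pronoun).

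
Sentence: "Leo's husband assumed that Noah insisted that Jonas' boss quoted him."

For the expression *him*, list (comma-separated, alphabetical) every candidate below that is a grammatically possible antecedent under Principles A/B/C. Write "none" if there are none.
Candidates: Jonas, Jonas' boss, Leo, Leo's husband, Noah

*him* is a pronoun; Principle B requires it to be free in its binding domain — the clause headed by 'quoted'.
— Jonas: possessor inside the subject DP of the clause headed by 'quoted'; does not c-command the pronoun — Principle B does not apply; allowed.
— Jonas' boss: subject of the clause headed by 'quoted'; c-commands the pronoun within its binding domain — blocked (Principle B).
— Leo: possessor inside the subject DP of the matrix clause; does not c-command the pronoun — Principle B does not apply; allowed.
— Leo's husband: subject of the matrix clause; c-commands the pronoun but lies outside its binding domain — allowed.
— Noah: subject of the clause headed by 'insisted'; c-commands the pronoun but lies outside its binding domain — allowed.

Jonas, Leo, Leo's husband, Noah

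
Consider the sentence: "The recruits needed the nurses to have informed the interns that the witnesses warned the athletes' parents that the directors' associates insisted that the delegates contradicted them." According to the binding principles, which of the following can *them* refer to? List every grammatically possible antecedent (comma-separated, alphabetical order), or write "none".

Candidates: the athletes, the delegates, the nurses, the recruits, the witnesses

*them* is a pronoun; Principle B requires it to be free in its binding domain — the clause headed by 'contradicted'.
— the athletes: possessor inside the object DP of the clause headed by 'warned'; does not c-command the pronoun — Principle B does not apply; allowed.
— the delegates: subject of the clause headed by 'contradicted'; c-commands the pronoun within its binding domain — blocked (Principle B).
— the nurses: subject of the clause headed by 'informed'; c-commands the pronoun but lies outside its binding domain — allowed.
— the recruits: subject of the matrix clause; c-commands the pronoun but lies outside its binding domain — allowed.
— the witnesses: subject of the clause headed by 'warned'; c-commands the pronoun but lies outside its binding domain — allowed.

the athletes, the nurses, the recruits, the witnesses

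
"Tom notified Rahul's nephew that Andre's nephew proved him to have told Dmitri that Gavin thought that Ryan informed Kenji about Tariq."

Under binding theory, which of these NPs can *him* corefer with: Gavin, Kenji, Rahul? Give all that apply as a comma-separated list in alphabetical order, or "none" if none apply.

*him* is a pronoun; Principle B requires it to be free in its binding domain — the clause headed by 'proved'.
— Gavin: subject of the clause headed by 'thought'; is c-commanded by the pronoun; coreference would bind this R-expression — blocked (Principle C).
— Kenji: object of the clause headed by 'informed'; is c-commanded by the pronoun; coreference would bind this R-expression — blocked (Principle C).
— Rahul: possessor inside the object DP of the matrix clause; does not c-command the pronoun — Principle B does not apply; allowed.

Rahul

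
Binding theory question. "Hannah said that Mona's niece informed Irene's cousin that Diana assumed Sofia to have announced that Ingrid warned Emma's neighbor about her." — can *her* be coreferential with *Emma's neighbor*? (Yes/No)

No

*her* is a pronoun; Principle B requires it to be free in its binding domain — the clause headed by 'warned'.
— Emma's neighbor: object of the clause headed by 'warned'; c-commands the pronoun within its binding domain — blocked (Principle B).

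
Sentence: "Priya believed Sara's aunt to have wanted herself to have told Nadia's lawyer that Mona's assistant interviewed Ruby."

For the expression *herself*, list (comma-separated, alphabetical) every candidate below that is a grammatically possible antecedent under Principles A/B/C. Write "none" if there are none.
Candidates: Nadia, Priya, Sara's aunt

Sara's aunt

*herself* is a reflexive; Principle A requires it to be bound within its binding domain — the clause headed by 'wanted'.
— Nadia: possessor inside the object DP of the clause headed by 'told'; does not c-command the reflexive — cannot bind it (Principle A).
— Priya: subject of the matrix clause; c-commands the reflexive but lies outside its binding domain — cannot bind it (Principle A).
— Sara's aunt: subject of the clause headed by 'wanted'; c-commands the reflexive within its binding domain — allowed (Principle A).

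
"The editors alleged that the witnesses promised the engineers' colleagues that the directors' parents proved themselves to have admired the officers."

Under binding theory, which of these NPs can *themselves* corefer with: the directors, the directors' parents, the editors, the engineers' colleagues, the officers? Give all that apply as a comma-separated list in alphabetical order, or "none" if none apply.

the directors' parents

*themselves* is a reflexive; Principle A requires it to be bound within its binding domain — the clause headed by 'proved'.
— the directors: possessor inside the subject DP of the clause headed by 'proved'; does not c-command the reflexive — cannot bind it (Principle A).
— the directors' parents: subject of the clause headed by 'proved'; c-commands the reflexive within its binding domain — allowed (Principle A).
— the editors: subject of the matrix clause; c-commands the reflexive but lies outside its binding domain — cannot bind it (Principle A).
— the engineers' colleagues: object of the clause headed by 'promised'; c-commands the reflexive but lies outside its binding domain — cannot bind it (Principle A).
— the officers: object of the clause headed by 'admired'; does not c-command the reflexive — cannot bind it (Principle A).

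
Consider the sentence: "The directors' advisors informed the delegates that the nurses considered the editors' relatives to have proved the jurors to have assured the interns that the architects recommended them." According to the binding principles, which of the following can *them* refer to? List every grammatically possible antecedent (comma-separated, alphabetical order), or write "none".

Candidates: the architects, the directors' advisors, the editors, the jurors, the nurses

the directors' advisors, the editors, the jurors, the nurses

*them* is a pronoun; Principle B requires it to be free in its binding domain — the clause headed by 'recommended'.
— the architects: subject of the clause headed by 'recommended'; c-commands the pronoun within its binding domain — blocked (Principle B).
— the directors' advisors: subject of the matrix clause; c-commands the pronoun but lies outside its binding domain — allowed.
— the editors: possessor inside the subject DP of the clause headed by 'proved'; does not c-command the pronoun — Principle B does not apply; allowed.
— the jurors: subject of the clause headed by 'assured'; c-commands the pronoun but lies outside its binding domain — allowed.
— the nurses: subject of the clause headed by 'considered'; c-commands the pronoun but lies outside its binding domain — allowed.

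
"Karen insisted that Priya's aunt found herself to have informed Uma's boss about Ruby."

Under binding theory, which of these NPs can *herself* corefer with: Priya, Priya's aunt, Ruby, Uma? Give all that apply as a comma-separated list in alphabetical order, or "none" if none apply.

Priya's aunt

*herself* is a reflexive; Principle A requires it to be bound within its binding domain — the clause headed by 'found'.
— Priya: possessor inside the subject DP of the clause headed by 'found'; does not c-command the reflexive — cannot bind it (Principle A).
— Priya's aunt: subject of the clause headed by 'found'; c-commands the reflexive within its binding domain — allowed (Principle A).
— Ruby: second object of the clause headed by 'informed'; does not c-command the reflexive — cannot bind it (Principle A).
— Uma: possessor inside the object DP of the clause headed by 'informed'; does not c-command the reflexive — cannot bind it (Principle A).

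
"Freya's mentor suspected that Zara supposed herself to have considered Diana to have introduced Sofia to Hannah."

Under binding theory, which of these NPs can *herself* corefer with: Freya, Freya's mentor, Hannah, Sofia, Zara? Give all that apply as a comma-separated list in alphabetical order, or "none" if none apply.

Zara

*herself* is a reflexive; Principle A requires it to be bound within its binding domain — the clause headed by 'supposed'.
— Freya: possessor inside the subject DP of the matrix clause; does not c-command the reflexive — cannot bind it (Principle A).
— Freya's mentor: subject of the matrix clause; c-commands the reflexive but lies outside its binding domain — cannot bind it (Principle A).
— Hannah: second object of the clause headed by 'introduced'; does not c-command the reflexive — cannot bind it (Principle A).
— Sofia: object of the clause headed by 'introduced'; does not c-command the reflexive — cannot bind it (Principle A).
— Zara: subject of the clause headed by 'supposed'; c-commands the reflexive within its binding domain — allowed (Principle A).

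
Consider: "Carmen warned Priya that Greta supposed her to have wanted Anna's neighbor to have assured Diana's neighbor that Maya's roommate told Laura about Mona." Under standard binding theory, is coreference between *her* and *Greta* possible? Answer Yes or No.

No

*Greta* is an R-expression; Principle C requires it to be free (not bound by any c-commanding expression).
— her: subject of the clause headed by 'wanted'; the R-expression locally c-commands the pronoun — coreference blocked (Principle B on the pronoun).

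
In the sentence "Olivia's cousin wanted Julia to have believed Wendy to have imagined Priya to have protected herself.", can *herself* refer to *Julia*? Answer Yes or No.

*herself* is a reflexive; Principle A requires it to be bound within its binding domain — the clause headed by 'protected'.
— Julia: subject of the clause headed by 'believed'; c-commands the reflexive but lies outside its binding domain — cannot bind it (Principle A).

No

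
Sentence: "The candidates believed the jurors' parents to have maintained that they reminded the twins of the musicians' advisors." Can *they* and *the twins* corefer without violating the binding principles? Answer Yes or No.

*the twins* is an R-expression; Principle C requires it to be free (not bound by any c-commanding expression).
— they: subject of the clause headed by 'reminded'; the pronoun c-commands the R-expression — coreference blocked (Principle C).

No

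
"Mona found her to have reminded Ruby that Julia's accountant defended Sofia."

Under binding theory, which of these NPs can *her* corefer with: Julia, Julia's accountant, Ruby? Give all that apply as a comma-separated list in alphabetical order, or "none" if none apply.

*her* is a pronoun; Principle B requires it to be free in its binding domain — the matrix clause.
— Julia: possessor inside the subject DP of the clause headed by 'defended'; is c-commanded by the pronoun; coreference would bind this R-expression — blocked (Principle C).
— Julia's accountant: subject of the clause headed by 'defended'; is c-commanded by the pronoun; coreference would bind this R-expression — blocked (Principle C).
— Ruby: object of the clause headed by 'reminded'; is c-commanded by the pronoun; coreference would bind this R-expression — blocked (Principle C).

none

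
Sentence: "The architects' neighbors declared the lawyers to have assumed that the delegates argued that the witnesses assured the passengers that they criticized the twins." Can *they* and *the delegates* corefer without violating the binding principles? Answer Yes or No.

*the delegates* is an R-expression; Principle C requires it to be free (not bound by any c-commanding expression).
— they: subject of the clause headed by 'criticized'; the pronoun does not c-command the R-expression — coreference allowed.

Yes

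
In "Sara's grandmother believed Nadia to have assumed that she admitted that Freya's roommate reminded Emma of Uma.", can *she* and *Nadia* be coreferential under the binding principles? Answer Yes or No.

Yes

*Nadia* is an R-expression; Principle C requires it to be free (not bound by any c-commanding expression).
— she: subject of the clause headed by 'admitted'; the pronoun does not c-command the R-expression — coreference allowed.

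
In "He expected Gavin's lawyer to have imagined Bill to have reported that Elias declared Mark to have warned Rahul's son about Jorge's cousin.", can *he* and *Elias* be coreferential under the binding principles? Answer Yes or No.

*Elias* is an R-expression; Principle C requires it to be free (not bound by any c-commanding expression).
— he: subject of the matrix clause; the pronoun c-commands the R-expression — coreference blocked (Principle C).

No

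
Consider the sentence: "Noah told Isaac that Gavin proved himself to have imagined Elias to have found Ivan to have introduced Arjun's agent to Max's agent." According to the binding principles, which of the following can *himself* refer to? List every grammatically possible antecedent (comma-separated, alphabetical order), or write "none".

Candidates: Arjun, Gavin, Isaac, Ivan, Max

*himself* is a reflexive; Principle A requires it to be bound within its binding domain — the clause headed by 'proved'.
— Arjun: possessor inside the object DP of the clause headed by 'introduced'; does not c-command the reflexive — cannot bind it (Principle A).
— Gavin: subject of the clause headed by 'proved'; c-commands the reflexive within its binding domain — allowed (Principle A).
— Isaac: object of the matrix clause; c-commands the reflexive but lies outside its binding domain — cannot bind it (Principle A).
— Ivan: subject of the clause headed by 'introduced'; does not c-command the reflexive — cannot bind it (Principle A).
— Max: possessor inside the second object DP of the clause headed by 'introduced'; does not c-command the reflexive — cannot bind it (Principle A).

Gavin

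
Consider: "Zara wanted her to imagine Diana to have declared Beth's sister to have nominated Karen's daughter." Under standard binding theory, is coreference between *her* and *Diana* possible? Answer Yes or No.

*Diana* is an R-expression; Principle C requires it to be free (not bound by any c-commanding expression).
— her: subject of the clause headed by 'imagine'; the pronoun c-commands the R-expression — coreference blocked (Principle C).

No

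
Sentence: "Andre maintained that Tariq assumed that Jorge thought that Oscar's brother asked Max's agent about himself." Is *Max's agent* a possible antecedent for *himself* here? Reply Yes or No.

*himself* is a reflexive; Principle A requires it to be bound within its binding domain — the clause headed by 'asked'.
— Max's agent: object of the clause headed by 'asked'; c-commands the reflexive within its binding domain — allowed (Principle A).

Yes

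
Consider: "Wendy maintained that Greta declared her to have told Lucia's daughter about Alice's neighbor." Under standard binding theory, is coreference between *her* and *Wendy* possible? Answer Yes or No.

Yes

*Wendy* is an R-expression; Principle C requires it to be free (not bound by any c-commanding expression).
— her: subject of the clause headed by 'told'; the pronoun does not c-command the R-expression — coreference allowed.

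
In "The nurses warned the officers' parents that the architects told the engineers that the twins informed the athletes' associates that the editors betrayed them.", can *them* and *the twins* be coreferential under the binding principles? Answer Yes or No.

*the twins* is an R-expression; Principle C requires it to be free (not bound by any c-commanding expression).
— them: object of the clause headed by 'betrayed'; the pronoun does not c-command the R-expression — coreference allowed.

Yes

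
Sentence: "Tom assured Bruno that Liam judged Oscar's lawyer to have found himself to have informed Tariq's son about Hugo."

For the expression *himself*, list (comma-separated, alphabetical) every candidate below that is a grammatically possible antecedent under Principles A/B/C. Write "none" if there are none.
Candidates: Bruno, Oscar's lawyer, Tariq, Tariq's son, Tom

*himself* is a reflexive; Principle A requires it to be bound within its binding domain — the clause headed by 'found'.
— Bruno: object of the matrix clause; c-commands the reflexive but lies outside its binding domain — cannot bind it (Principle A).
— Oscar's lawyer: subject of the clause headed by 'found'; c-commands the reflexive within its binding domain — allowed (Principle A).
— Tariq: possessor inside the object DP of the clause headed by 'informed'; does not c-command the reflexive — cannot bind it (Principle A).
— Tariq's son: object of the clause headed by 'informed'; does not c-command the reflexive — cannot bind it (Principle A).
— Tom: subject of the matrix clause; c-commands the reflexive but lies outside its binding domain — cannot bind it (Principle A).

Oscar's lawyer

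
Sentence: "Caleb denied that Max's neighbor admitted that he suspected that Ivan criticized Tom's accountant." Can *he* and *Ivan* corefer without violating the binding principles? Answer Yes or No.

No

*Ivan* is an R-expression; Principle C requires it to be free (not bound by any c-commanding expression).
— he: subject of the clause headed by 'suspected'; the pronoun c-commands the R-expression — coreference blocked (Principle C).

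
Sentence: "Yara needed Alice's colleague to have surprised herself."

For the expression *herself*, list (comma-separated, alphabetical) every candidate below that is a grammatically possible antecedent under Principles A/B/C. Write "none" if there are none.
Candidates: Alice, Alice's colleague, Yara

*herself* is a reflexive; Principle A requires it to be bound within its binding domain — the clause headed by 'surprised'.
— Alice: possessor inside the subject DP of the clause headed by 'surprised'; does not c-command the reflexive — cannot bind it (Principle A).
— Alice's colleague: subject of the clause headed by 'surprised'; c-commands the reflexive within its binding domain — allowed (Principle A).
— Yara: subject of the matrix clause; c-commands the reflexive but lies outside its binding domain — cannot bind it (Principle A).

Alice's colleague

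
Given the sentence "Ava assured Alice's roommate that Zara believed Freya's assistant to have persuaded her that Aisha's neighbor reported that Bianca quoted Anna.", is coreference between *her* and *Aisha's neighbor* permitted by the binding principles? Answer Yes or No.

*her* is a pronoun; Principle B requires it to be free in its binding domain — the clause headed by 'persuaded'.
— Aisha's neighbor: subject of the clause headed by 'reported'; is c-commanded by the pronoun; coreference would bind this R-expression — blocked (Principle C).

No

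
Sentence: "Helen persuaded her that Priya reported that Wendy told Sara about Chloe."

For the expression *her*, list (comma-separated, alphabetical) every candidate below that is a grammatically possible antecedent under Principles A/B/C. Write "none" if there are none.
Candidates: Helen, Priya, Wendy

*her* is a pronoun; Principle B requires it to be free in its binding domain — the matrix clause.
— Helen: subject of the matrix clause; c-commands the pronoun within its binding domain — blocked (Principle B).
— Priya: subject of the clause headed by 'reported'; is c-commanded by the pronoun; coreference would bind this R-expression — blocked (Principle C).
— Wendy: subject of the clause headed by 'told'; is c-commanded by the pronoun; coreference would bind this R-expression — blocked (Principle C).

none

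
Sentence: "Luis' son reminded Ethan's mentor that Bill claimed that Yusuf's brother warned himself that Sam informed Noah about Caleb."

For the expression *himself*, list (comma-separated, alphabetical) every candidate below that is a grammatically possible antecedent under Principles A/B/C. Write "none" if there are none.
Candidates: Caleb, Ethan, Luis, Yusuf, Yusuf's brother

*himself* is a reflexive; Principle A requires it to be bound within its binding domain — the clause headed by 'warned'.
— Caleb: second object of the clause headed by 'informed'; does not c-command the reflexive — cannot bind it (Principle A).
— Ethan: possessor inside the object DP of the matrix clause; does not c-command the reflexive — cannot bind it (Principle A).
— Luis: possessor inside the subject DP of the matrix clause; does not c-command the reflexive — cannot bind it (Principle A).
— Yusuf: possessor inside the subject DP of the clause headed by 'warned'; does not c-command the reflexive — cannot bind it (Principle A).
— Yusuf's brother: subject of the clause headed by 'warned'; c-commands the reflexive within its binding domain — allowed (Principle A).

Yusuf's brother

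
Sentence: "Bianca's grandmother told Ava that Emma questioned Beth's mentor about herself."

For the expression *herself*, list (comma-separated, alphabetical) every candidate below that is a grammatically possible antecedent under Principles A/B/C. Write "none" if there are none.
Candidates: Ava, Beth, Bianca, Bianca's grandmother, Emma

Emma

*herself* is a reflexive; Principle A requires it to be bound within its binding domain — the clause headed by 'questioned'.
— Ava: object of the matrix clause; c-commands the reflexive but lies outside its binding domain — cannot bind it (Principle A).
— Beth: possessor inside the object DP of the clause headed by 'questioned'; does not c-command the reflexive — cannot bind it (Principle A).
— Bianca: possessor inside the subject DP of the matrix clause; does not c-command the reflexive — cannot bind it (Principle A).
— Bianca's grandmother: subject of the matrix clause; c-commands the reflexive but lies outside its binding domain — cannot bind it (Principle A).
— Emma: subject of the clause headed by 'questioned'; c-commands the reflexive within its binding domain — allowed (Principle A).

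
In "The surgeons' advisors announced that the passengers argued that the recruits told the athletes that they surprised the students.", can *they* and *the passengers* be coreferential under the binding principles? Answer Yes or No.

*the passengers* is an R-expression; Principle C requires it to be free (not bound by any c-commanding expression).
— they: subject of the clause headed by 'surprised'; the pronoun does not c-command the R-expression — coreference allowed.

Yes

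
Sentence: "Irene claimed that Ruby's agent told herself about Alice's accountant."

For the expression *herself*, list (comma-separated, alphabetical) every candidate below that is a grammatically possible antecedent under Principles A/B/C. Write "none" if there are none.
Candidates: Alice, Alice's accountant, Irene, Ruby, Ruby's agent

Ruby's agent

*herself* is a reflexive; Principle A requires it to be bound within its binding domain — the clause headed by 'told'.
— Alice: possessor inside the second object DP of the clause headed by 'told'; does not c-command the reflexive — cannot bind it (Principle A).
— Alice's accountant: second object of the clause headed by 'told'; does not c-command the reflexive — cannot bind it (Principle A).
— Irene: subject of the matrix clause; c-commands the reflexive but lies outside its binding domain — cannot bind it (Principle A).
— Ruby: possessor inside the subject DP of the clause headed by 'told'; does not c-command the reflexive — cannot bind it (Principle A).
— Ruby's agent: subject of the clause headed by 'told'; c-commands the reflexive within its binding domain — allowed (Principle A).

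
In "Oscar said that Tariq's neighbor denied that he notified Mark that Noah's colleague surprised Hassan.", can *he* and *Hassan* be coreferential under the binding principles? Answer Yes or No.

No

*Hassan* is an R-expression; Principle C requires it to be free (not bound by any c-commanding expression).
— he: subject of the clause headed by 'notified'; the pronoun c-commands the R-expression — coreference blocked (Principle C).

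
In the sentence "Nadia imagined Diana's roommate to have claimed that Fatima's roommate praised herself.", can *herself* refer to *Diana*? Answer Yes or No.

No

*herself* is a reflexive; Principle A requires it to be bound within its binding domain — the clause headed by 'praised'.
— Diana: possessor inside the subject DP of the clause headed by 'claimed'; does not c-command the reflexive — cannot bind it (Principle A).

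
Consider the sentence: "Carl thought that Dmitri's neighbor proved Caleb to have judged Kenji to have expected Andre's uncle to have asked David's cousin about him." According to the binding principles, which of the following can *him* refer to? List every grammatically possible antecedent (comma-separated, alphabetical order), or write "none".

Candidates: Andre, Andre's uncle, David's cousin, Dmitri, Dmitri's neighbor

Andre, Dmitri, Dmitri's neighbor

*him* is a pronoun; Principle B requires it to be free in its binding domain — the clause headed by 'asked'.
— Andre: possessor inside the subject DP of the clause headed by 'asked'; does not c-command the pronoun — Principle B does not apply; allowed.
— Andre's uncle: subject of the clause headed by 'asked'; c-commands the pronoun within its binding domain — blocked (Principle B).
— David's cousin: object of the clause headed by 'asked'; c-commands the pronoun within its binding domain — blocked (Principle B).
— Dmitri: possessor inside the subject DP of the clause headed by 'proved'; does not c-command the pronoun — Principle B does not apply; allowed.
— Dmitri's neighbor: subject of the clause headed by 'proved'; c-commands the pronoun but lies outside its binding domain — allowed.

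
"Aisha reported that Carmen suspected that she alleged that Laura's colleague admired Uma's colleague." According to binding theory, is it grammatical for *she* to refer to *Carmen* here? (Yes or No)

Yes

*Carmen* is an R-expression; Principle C requires it to be free (not bound by any c-commanding expression).
— she: subject of the clause headed by 'alleged'; the pronoun does not c-command the R-expression — coreference allowed.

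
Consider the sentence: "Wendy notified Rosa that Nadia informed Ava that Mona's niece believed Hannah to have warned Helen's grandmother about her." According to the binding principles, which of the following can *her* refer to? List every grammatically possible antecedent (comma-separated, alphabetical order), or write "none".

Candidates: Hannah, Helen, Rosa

Helen, Rosa

*her* is a pronoun; Principle B requires it to be free in its binding domain — the clause headed by 'warned'.
— Hannah: subject of the clause headed by 'warned'; c-commands the pronoun within its binding domain — blocked (Principle B).
— Helen: possessor inside the object DP of the clause headed by 'warned'; does not c-command the pronoun — Principle B does not apply; allowed.
— Rosa: object of the matrix clause; c-commands the pronoun but lies outside its binding domain — allowed.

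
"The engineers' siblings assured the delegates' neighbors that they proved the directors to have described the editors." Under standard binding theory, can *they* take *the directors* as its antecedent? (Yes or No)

*they* is a pronoun; Principle B requires it to be free in its binding domain — the clause headed by 'proved'.
— the directors: subject of the clause headed by 'described'; is c-commanded by the pronoun; coreference would bind this R-expression — blocked (Principle C).

No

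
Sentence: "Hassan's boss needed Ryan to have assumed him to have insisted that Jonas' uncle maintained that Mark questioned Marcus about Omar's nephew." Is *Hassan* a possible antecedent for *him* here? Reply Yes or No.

Yes

*him* is a pronoun; Principle B requires it to be free in its binding domain — the clause headed by 'assumed'.
— Hassan: possessor inside the subject DP of the matrix clause; does not c-command the pronoun — Principle B does not apply; allowed.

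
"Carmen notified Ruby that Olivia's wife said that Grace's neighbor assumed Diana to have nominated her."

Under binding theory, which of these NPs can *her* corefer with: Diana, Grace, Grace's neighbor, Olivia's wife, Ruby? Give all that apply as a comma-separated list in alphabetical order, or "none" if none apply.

*her* is a pronoun; Principle B requires it to be free in its binding domain — the clause headed by 'nominated'.
— Diana: subject of the clause headed by 'nominated'; c-commands the pronoun within its binding domain — blocked (Principle B).
— Grace: possessor inside the subject DP of the clause headed by 'assumed'; does not c-command the pronoun — Principle B does not apply; allowed.
— Grace's neighbor: subject of the clause headed by 'assumed'; c-commands the pronoun but lies outside its binding domain — allowed.
— Olivia's wife: subject of the clause headed by 'said'; c-commands the pronoun but lies outside its binding domain — allowed.
— Ruby: object of the matrix clause; c-commands the pronoun but lies outside its binding domain — allowed.

Grace, Grace's neighbor, Olivia's wife, Ruby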